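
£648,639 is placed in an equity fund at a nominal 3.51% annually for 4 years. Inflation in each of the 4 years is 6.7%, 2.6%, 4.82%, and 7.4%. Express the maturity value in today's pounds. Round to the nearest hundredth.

Nominal value at maturity: £648,639 × (1 + 3.51%)^4 ≈ £744,615.88.
Price-level factor over 4 years: 1.067 × 1.026 × 1.0482 × 1.074 ≈ 1.2324241982.
The maturity value deflated by that factor is the answer in today's purchasing power.

£604,187.97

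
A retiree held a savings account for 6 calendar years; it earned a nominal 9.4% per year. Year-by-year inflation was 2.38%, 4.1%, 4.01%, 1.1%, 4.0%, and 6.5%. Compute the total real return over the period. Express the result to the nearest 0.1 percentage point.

Cumulative inflation factor: 1.0238 × 1.041 × 1.0401 × 1.011 × 1.040 × 1.065 ≈ 1.24130.
Nominal growth factor: 1.71437. Real growth factor = 1.71437 / 1.24130 ≈ 1.38111.
Total real return ≈ 38.1112%.

38.1%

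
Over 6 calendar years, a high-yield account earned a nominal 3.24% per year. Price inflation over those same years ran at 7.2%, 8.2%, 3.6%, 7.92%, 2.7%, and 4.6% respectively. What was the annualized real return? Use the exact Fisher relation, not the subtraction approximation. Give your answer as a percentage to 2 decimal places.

Cumulative inflation factor: 1.072 × 1.082 × 1.036 × 1.0792 × 1.027 × 1.046 ≈ 1.39311.
Nominal growth factor: 1.21084. Real growth factor = 1.21084 / 1.39311 ≈ 0.86916.
Annualized: 0.86916^(1/6) − 1 ≈ -0.02310.

-2.31%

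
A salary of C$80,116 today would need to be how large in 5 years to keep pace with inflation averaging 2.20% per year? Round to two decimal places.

Cumulative price-level factor: (1+2.20%)^5 ≈ 1.1149476564.
Multiplying C$80,116 by the price-level factor gives the future nominal sum.

C$89,325.15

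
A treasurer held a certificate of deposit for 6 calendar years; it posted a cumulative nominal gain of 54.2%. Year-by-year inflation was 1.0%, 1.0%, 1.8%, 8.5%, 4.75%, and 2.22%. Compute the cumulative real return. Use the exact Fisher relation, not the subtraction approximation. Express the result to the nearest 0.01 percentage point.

27.81%

Cumulative inflation factor: 1.010 × 1.010 × 1.018 × 1.085 × 1.0475 × 1.0222 ≈ 1.20645.
Nominal growth factor: 1.54200. Real growth factor = 1.54200 / 1.20645 ≈ 1.27813.
Total real return ≈ 27.8128%.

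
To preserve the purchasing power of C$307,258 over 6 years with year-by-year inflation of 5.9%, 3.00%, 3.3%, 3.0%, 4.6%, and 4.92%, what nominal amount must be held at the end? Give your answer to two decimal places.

C$391,348.70

Cumulative price-level factor: 1.059 × 1.0300 × 1.033 × 1.030 × 1.046 × 1.0492 ≈ 1.2736810797.
The nominal amount required is C$307,258 scaled up by that factor.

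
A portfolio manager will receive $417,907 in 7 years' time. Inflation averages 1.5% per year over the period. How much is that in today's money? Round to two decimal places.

Price-level factor over 7 years: (1 + 1.5%)^7 ≈ 1.1098449129.
Purchasing power today: $417,907 divided by that factor.

$376,545.40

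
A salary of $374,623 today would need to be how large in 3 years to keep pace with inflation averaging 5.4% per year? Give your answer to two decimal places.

$438,648.12

Cumulative price-level factor: (1+5.4%)^3 = 1.170905464.
The nominal amount required is $374,623 scaled up by that factor.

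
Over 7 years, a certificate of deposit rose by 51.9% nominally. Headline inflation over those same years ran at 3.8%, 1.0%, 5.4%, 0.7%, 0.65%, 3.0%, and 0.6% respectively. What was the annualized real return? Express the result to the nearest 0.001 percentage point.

Cumulative inflation factor: 1.038 × 1.010 × 1.054 × 1.007 × 1.0065 × 1.030 × 1.006 ≈ 1.16048.
Nominal growth factor: 1.51900. Real growth factor = 1.51900 / 1.16048 ≈ 1.30894.
Annualized: 1.30894^(1/7) − 1 ≈ 0.03921.

3.921%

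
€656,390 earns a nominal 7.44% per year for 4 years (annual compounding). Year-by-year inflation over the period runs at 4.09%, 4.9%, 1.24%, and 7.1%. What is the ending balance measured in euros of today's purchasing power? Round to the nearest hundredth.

Nominal value at maturity: €656,390 × (1 + 7.44%)^4 ≈ €874,633.19.
Price-level factor over 4 years: 1.0409 × 1.049 × 1.0124 × 1.071 ≈ 1.1839302143.
The maturity value deflated by that factor is the answer in today's purchasing power.

€738,754.01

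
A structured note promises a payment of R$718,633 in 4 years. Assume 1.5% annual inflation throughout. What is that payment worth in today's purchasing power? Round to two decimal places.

R$677,084.68

Price-level factor over 4 years: (1 + 1.5%)^4 ≈ 1.0613635506.
Purchasing power today: R$718,633 divided by that factor.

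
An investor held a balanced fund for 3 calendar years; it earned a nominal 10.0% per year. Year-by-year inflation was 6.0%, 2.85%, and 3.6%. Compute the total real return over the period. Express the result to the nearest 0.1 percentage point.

17.8%

Cumulative inflation factor: 1.060 × 1.0285 × 1.036 ≈ 1.12946.
Nominal growth factor: 1.33100. Real growth factor = 1.33100 / 1.12946 ≈ 1.17844.
Total real return ≈ 17.8442%.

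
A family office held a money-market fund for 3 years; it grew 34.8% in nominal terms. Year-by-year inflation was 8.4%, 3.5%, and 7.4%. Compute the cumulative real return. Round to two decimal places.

Cumulative inflation factor: 1.084 × 1.035 × 1.074 ≈ 1.20496.
Nominal growth factor: 1.34800. Real growth factor = 1.34800 / 1.20496 ≈ 1.11871.
Total real return ≈ 11.8706%.

11.87%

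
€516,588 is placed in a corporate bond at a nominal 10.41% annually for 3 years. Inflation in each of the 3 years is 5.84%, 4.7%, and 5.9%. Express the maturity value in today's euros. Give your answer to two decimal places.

Nominal value at maturity: €516,588 × (1 + 10.41%)^3 ≈ €695,295.70.
Price-level factor over 3 years: 1.0584 × 1.047 × 1.059 = 1.1735253432.
The maturity value deflated by that factor is the answer in today's purchasing power.

€592,484.61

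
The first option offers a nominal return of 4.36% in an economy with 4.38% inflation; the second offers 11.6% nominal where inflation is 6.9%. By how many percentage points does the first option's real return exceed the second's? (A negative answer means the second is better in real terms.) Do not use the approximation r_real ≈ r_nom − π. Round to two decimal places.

The first option real return: 1.0436/1.0438 − 1 = -0.019%.
The second real return: 1.116/1.069 − 1 = 4.397%.
Difference: -0.019 − 4.397 = -4.416 pp.

-4.42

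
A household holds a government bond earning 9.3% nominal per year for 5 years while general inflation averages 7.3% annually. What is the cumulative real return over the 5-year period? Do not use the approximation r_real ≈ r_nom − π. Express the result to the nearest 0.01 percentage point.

The annual real rate is (1+9.3%)/(1+7.3%) − 1 = 1.8639%.
Compounded over 5 years: (1 + 0.018639)^5 − 1 ≈ 0.09674.

9.67%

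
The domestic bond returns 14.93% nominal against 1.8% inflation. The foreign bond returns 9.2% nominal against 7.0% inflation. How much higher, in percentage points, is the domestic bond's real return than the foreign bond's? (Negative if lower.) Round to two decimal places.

10.84

The domestic bond real return: 1.1493/1.018 − 1 = 12.898%.
The foreign bond real return: 1.092/1.070 − 1 = 2.056%.
Difference: 12.898 − 2.056 = 10.842 pp.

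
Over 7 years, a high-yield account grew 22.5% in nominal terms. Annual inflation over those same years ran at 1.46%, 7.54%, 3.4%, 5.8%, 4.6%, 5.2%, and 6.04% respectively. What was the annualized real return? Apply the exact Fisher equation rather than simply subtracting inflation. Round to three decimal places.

Cumulative inflation factor: 1.0146 × 1.0754 × 1.034 × 1.058 × 1.046 × 1.052 × 1.0604 ≈ 1.39280.
Nominal growth factor: 1.22500. Real growth factor = 1.22500 / 1.39280 ≈ 0.87952.
Annualized: 0.87952^(1/7) − 1 ≈ -0.01817.

-1.817%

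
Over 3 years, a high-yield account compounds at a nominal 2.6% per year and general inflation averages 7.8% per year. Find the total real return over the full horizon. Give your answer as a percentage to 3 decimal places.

-13.784%

The annual real rate is (1+2.6%)/(1+7.8%) − 1 = -4.8237%.
Compounded over 3 years: (1 + -0.048237)^3 − 1 ≈ -0.13784.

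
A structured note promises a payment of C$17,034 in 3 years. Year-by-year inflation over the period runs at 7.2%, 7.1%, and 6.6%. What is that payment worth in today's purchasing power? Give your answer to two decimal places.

C$13,917.95

Price-level factor over 3 years: 1.072 × 1.071 × 1.066 = 1.223887392.
Purchasing power today: C$17,034 divided by that factor.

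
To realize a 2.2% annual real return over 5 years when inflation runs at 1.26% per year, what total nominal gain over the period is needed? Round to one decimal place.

18.7%

Required annual nominal rate: (1+2.2%)(1+1.26%) − 1 = 3.48772%.
Cumulative over 5 years: (1 + 0.0348772)^5 − 1 ≈ 0.18698.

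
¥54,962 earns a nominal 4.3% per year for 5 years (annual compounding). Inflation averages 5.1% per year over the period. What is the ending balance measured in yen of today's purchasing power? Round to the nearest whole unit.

¥52,902

Nominal value at maturity: ¥54,962 × (1 + 4.3%)^5 ≈ ¥67,840.
Price-level factor over 5 years: (1 + 5.1%)^5 ≈ 1.2823706810.
Dividing the nominal maturity value by the price-level factor gives the value in today's money.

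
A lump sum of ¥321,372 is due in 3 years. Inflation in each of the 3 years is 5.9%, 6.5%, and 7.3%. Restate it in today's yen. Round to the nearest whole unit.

Price-level factor over 3 years: 1.059 × 1.065 × 1.073 = 1.210166955.
Purchasing power today: ¥321,372 divided by that factor.

¥265,560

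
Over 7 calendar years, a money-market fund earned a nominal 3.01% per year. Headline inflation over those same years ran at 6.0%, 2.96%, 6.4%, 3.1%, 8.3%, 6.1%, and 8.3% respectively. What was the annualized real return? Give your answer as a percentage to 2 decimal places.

-2.69%

Cumulative inflation factor: 1.060 × 1.0296 × 1.064 × 1.031 × 1.083 × 1.061 × 1.083 ≈ 1.48987.
Nominal growth factor: 1.23071. Real growth factor = 1.23071 / 1.48987 ≈ 0.82605.
Annualized: 0.82605^(1/7) − 1 ≈ -0.02693.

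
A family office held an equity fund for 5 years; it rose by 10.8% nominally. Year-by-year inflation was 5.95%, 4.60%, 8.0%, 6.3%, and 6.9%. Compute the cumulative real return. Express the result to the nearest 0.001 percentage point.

Cumulative inflation factor: 1.0595 × 1.0460 × 1.080 × 1.063 × 1.069 ≈ 1.36009.
Nominal growth factor: 1.10800. Real growth factor = 1.10800 / 1.36009 ≈ 0.81465.
Total real return ≈ -18.5348%.

-18.535%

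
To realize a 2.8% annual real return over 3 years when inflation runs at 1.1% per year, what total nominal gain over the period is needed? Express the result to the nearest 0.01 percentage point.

12.26%

Required annual nominal rate: (1+2.8%)(1+1.1%) − 1 = 3.9308%.
Cumulative over 3 years: (1 + 0.039308)^3 − 1 ≈ 0.12262.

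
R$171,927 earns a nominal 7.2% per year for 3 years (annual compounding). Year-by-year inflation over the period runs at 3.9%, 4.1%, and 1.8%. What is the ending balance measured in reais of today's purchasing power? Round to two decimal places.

R$192,359.83

Nominal value at maturity: R$171,927 × (1 + 7.2%)^3 ≈ R$211,801.21.
Price-level factor over 3 years: 1.039 × 1.041 × 1.018 = 1.101067782.
Dividing the nominal maturity value by the price-level factor gives the value in today's money.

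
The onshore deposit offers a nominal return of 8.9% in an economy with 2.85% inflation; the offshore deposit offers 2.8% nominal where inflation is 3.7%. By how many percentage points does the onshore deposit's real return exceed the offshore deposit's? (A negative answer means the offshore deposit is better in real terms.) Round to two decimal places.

The onshore deposit real return: 1.089/1.0285 − 1 = 5.882%.
The offshore deposit real return: 1.028/1.037 − 1 = -0.868%.
Difference: 5.882 − (-0.868) = 6.750 pp.

6.75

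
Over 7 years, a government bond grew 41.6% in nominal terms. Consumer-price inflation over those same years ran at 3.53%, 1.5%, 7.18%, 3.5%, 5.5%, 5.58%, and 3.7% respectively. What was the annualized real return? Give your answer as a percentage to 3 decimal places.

0.722%

Cumulative inflation factor: 1.0353 × 1.015 × 1.0718 × 1.035 × 1.055 × 1.0558 × 1.037 ≈ 1.34648.
Nominal growth factor: 1.41600. Real growth factor = 1.41600 / 1.34648 ≈ 1.05163.
Annualized: 1.05163^(1/7) − 1 ≈ 0.00722.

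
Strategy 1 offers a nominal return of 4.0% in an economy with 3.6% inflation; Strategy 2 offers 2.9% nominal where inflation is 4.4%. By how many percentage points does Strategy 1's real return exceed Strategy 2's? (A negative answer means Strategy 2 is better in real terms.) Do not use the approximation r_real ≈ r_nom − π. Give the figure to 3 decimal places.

1.823

Strategy 1 real return: 1.040/1.036 − 1 = 0.3861%.
Strategy 2 real return: 1.029/1.044 − 1 = -1.4368%.
Difference: 0.3861 − (-1.4368) = 1.8229 pp.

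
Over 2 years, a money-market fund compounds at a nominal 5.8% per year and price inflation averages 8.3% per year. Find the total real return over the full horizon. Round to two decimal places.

-4.56%

The annual real rate is (1+5.8%)/(1+8.3%) − 1 = -2.3084%.
Compounded over 2 years: (1 + -0.023084)^2 − 1 ≈ -0.04564.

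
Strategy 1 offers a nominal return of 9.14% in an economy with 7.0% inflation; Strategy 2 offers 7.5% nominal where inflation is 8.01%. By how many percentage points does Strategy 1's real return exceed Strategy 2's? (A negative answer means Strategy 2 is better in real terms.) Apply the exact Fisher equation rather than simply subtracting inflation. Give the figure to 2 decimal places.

Strategy 1 real return: 1.0914/1.070 − 1 = 2.000%.
Strategy 2 real return: 1.075/1.0801 − 1 = -0.472%.
Difference: 2.000 − (-0.472) = 2.472 pp.

2.47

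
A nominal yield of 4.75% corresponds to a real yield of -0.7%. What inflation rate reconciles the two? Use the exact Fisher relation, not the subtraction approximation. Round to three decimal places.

From (1+r_nom) = (1+r_real)(1+π), we get 1+π = (1 + 4.75%)/(1 − 0.7%) = 1.0475/0.993 ≈ 1.05488.
So π ≈ 5.4884%.

5.488%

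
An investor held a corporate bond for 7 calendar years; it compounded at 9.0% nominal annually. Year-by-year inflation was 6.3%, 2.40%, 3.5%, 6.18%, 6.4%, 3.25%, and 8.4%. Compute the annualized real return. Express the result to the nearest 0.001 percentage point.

Cumulative inflation factor: 1.063 × 1.0240 × 1.035 × 1.0618 × 1.064 × 1.0325 × 1.084 ≈ 1.42455.
Nominal growth factor: 1.82804. Real growth factor = 1.82804 / 1.42455 ≈ 1.28324.
Annualized: 1.28324^(1/7) − 1 ≈ 0.03627.

3.627%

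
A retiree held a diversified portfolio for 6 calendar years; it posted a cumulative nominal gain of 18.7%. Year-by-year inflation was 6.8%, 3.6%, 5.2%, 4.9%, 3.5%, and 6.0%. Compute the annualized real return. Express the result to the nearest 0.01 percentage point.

-2.00%

Cumulative inflation factor: 1.068 × 1.036 × 1.052 × 1.049 × 1.035 × 1.060 ≈ 1.33958.
Nominal growth factor: 1.18700. Real growth factor = 1.18700 / 1.33958 ≈ 0.88610.
Annualized: 0.88610^(1/6) − 1 ≈ -0.01995.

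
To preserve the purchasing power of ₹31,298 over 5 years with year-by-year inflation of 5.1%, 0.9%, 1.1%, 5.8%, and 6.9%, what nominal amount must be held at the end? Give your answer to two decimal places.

Cumulative price-level factor: 1.051 × 1.009 × 1.011 × 1.058 × 1.069 ≈ 1.2125744437.
The nominal amount required is ₹31,298 scaled up by that factor.

₹37,951.15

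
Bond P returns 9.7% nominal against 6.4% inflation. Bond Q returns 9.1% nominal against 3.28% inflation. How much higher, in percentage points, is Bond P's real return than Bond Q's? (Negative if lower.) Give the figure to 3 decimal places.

Bond P real return: 1.097/1.064 − 1 = 3.1015%.
Bond Q real return: 1.091/1.0328 − 1 = 5.6352%.
Difference: 3.1015 − 5.6352 = -2.5337 pp.

-2.534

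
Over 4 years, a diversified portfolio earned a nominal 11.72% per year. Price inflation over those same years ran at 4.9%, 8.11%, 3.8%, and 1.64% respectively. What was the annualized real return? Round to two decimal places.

6.82%

Cumulative inflation factor: 1.049 × 1.0811 × 1.038 × 1.0164 ≈ 1.19647.
Nominal growth factor: 1.55784. Real growth factor = 1.55784 / 1.19647 ≈ 1.30203.
Annualized: 1.30203^(1/4) − 1 ≈ 0.06821.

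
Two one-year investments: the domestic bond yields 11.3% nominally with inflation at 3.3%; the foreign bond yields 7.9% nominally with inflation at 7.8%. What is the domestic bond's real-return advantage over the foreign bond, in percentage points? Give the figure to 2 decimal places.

The domestic bond real return: 1.113/1.033 − 1 = 7.744%.
The foreign bond real return: 1.079/1.078 − 1 = 0.093%.
Difference: 7.744 − 0.093 = 7.651 pp.

7.65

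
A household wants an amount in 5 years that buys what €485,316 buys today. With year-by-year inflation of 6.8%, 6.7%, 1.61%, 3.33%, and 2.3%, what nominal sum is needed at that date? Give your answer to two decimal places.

€594,016.89

Cumulative price-level factor: 1.068 × 1.067 × 1.0161 × 1.0333 × 1.023 ≈ 1.2239796199.
Multiplying €485,316 by the price-level factor gives the future nominal sum.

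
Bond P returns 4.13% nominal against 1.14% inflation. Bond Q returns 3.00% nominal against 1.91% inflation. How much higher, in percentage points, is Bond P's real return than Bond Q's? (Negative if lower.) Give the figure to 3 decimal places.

1.887

Bond P real return: 1.0413/1.0114 − 1 = 2.9563%.
Bond Q real return: 1.0300/1.0191 − 1 = 1.0696%.
Difference: 2.9563 − 1.0696 = 1.8867 pp.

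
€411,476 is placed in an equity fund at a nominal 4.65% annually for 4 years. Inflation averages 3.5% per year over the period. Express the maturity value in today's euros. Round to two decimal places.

€430,070.88

Nominal value at maturity: €411,476 × (1 + 4.65%)^4 ≈ €493,516.23.
Price-level factor over 4 years: (1 + 3.5%)^4 ≈ 1.1475230006.
The maturity value deflated by that factor is the answer in today's purchasing power.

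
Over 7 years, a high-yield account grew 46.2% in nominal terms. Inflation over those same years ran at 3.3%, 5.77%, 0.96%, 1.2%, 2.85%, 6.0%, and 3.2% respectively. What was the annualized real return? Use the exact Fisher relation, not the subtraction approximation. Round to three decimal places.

2.194%

Cumulative inflation factor: 1.033 × 1.0577 × 1.0096 × 1.012 × 1.0285 × 1.060 × 1.032 ≈ 1.25598.
Nominal growth factor: 1.46200. Real growth factor = 1.46200 / 1.25598 ≈ 1.16403.
Annualized: 1.16403^(1/7) − 1 ≈ 0.02194.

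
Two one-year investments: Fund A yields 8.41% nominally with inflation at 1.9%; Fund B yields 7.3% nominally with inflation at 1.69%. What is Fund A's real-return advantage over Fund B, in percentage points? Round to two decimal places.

0.87

Fund A real return: 1.0841/1.019 − 1 = 6.389%.
Fund B real return: 1.073/1.0169 − 1 = 5.517%.
Difference: 6.389 − 5.517 = 0.872 pp.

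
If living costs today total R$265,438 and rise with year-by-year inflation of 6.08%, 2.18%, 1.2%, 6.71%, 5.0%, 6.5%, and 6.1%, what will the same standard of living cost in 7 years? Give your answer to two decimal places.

R$368,639.98

Cumulative price-level factor: 1.0608 × 1.0218 × 1.012 × 1.0671 × 1.050 × 1.065 × 1.061 ≈ 1.3887988000.
Multiplying R$265,438 by the price-level factor gives the future nominal sum.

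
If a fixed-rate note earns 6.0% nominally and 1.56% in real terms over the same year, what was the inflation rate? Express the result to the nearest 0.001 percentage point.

4.372%

From (1+r_nom) = (1+r_real)(1+π), we get 1+π = (1 + 6.0%)/(1 + 1.56%) = 1.060/1.0156 ≈ 1.04372.
So π ≈ 4.3718%.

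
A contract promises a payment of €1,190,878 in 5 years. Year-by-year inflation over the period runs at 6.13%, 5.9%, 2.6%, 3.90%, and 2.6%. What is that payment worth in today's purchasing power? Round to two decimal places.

€968,774.90

Price-level factor over 5 years: 1.0613 × 1.059 × 1.026 × 1.0390 × 1.026 ≈ 1.2292618214.
Purchasing power today: €1,190,878 divided by that factor.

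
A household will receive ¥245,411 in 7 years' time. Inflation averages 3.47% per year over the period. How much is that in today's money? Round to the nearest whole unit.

¥193,283

Price-level factor over 7 years: (1 + 3.47%)^7 ≈ 1.2697000702.
Purchasing power today: ¥245,411 divided by that factor.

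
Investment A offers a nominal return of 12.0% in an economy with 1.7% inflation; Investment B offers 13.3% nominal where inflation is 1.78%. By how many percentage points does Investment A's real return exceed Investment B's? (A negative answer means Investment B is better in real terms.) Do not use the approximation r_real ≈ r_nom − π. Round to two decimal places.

-1.19

Investment A real return: 1.120/1.017 − 1 = 10.128%.
Investment B real return: 1.133/1.0178 − 1 = 11.319%.
Difference: 10.128 − 11.319 = -1.191 pp.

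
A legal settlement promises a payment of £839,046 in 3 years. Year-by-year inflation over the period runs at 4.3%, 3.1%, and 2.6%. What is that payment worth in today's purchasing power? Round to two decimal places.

Price-level factor over 3 years: 1.043 × 1.031 × 1.026 = 1.103291658.
Purchasing power today: £839,046 divided by that factor.

£760,493.38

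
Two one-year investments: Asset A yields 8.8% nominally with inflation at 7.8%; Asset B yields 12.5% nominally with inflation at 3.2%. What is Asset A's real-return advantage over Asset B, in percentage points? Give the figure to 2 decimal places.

Asset A real return: 1.088/1.078 − 1 = 0.928%.
Asset B real return: 1.125/1.032 − 1 = 9.012%.
Difference: 0.928 − 9.012 = -8.084 pp.

-8.08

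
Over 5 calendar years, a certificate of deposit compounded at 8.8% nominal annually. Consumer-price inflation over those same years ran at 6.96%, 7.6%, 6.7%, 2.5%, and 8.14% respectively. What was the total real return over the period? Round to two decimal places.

12.00%

Cumulative inflation factor: 1.0696 × 1.076 × 1.067 × 1.025 × 1.0814 ≈ 1.36116.
Nominal growth factor: 1.52456. Real growth factor = 1.52456 / 1.36116 ≈ 1.12005.
Total real return ≈ 12.0047%.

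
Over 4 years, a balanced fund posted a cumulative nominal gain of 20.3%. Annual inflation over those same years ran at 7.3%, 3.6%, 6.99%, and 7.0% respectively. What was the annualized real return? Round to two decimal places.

-1.40%

Cumulative inflation factor: 1.073 × 1.036 × 1.0699 × 1.070 ≈ 1.27258.
Nominal growth factor: 1.20300. Real growth factor = 1.20300 / 1.27258 ≈ 0.94532.
Annualized: 0.94532^(1/4) − 1 ≈ -0.01396.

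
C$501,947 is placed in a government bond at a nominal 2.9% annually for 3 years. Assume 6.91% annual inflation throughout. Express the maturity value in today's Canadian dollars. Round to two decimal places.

Nominal value at maturity: C$501,947 × (1 + 2.9%)^3 ≈ C$546,895.04.
Price-level factor over 3 years: (1 + 6.91%)^3 ≈ 1.2219543694.
Dividing the nominal maturity value by the price-level factor gives the value in today's money.

C$447,557.66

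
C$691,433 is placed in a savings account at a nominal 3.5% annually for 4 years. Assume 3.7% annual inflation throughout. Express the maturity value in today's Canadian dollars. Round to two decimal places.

Nominal value at maturity: C$691,433 × (1 + 3.5%)^4 ≈ C$793,435.27.
Price-level factor over 4 years: (1 + 3.7%)^4 ≈ 1.1564184862.
The maturity value deflated by that factor is the answer in today's purchasing power.

C$686,114.31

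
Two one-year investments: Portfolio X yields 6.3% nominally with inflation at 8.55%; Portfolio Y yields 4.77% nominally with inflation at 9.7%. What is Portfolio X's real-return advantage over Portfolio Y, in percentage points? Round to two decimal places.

2.42

Portfolio X real return: 1.063/1.0855 − 1 = -2.073%.
Portfolio Y real return: 1.0477/1.097 − 1 = -4.494%.
Difference: -2.073 − (-4.494) = 2.421 pp.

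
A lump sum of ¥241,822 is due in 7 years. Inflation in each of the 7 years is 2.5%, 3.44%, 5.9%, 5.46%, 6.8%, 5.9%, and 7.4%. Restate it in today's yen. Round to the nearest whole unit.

Price-level factor over 7 years: 1.025 × 1.0344 × 1.059 × 1.0546 × 1.068 × 1.059 × 1.074 ≈ 1.4383600048.
Purchasing power today: ¥241,822 divided by that factor.

¥168,123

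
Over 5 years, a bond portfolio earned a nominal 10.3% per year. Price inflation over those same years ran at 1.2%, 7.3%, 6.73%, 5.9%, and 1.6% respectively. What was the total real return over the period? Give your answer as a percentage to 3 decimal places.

Cumulative inflation factor: 1.012 × 1.073 × 1.0673 × 1.059 × 1.016 ≈ 1.24697.
Nominal growth factor: 1.63259. Real growth factor = 1.63259 / 1.24697 ≈ 1.30925.
Total real return ≈ 30.9246%.

30.925%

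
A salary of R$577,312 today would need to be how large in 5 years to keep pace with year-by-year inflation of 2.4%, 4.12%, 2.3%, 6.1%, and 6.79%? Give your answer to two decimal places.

Cumulative price-level factor: 1.024 × 1.0412 × 1.023 × 1.061 × 1.0679 ≈ 1.2358214251.
Multiplying R$577,312 by the price-level factor gives the future nominal sum.

R$713,454.54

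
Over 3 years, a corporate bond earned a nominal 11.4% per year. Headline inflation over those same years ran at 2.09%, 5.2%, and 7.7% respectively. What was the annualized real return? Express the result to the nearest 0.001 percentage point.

6.124%

Cumulative inflation factor: 1.0209 × 1.052 × 1.077 ≈ 1.15668.
Nominal growth factor: 1.38247. Real growth factor = 1.38247 / 1.15668 ≈ 1.19520.
Annualized: 1.19520^(1/3) − 1 ≈ 0.06124.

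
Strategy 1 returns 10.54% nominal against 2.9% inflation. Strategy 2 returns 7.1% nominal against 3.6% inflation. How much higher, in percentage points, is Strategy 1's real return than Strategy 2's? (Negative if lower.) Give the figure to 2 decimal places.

4.05

Strategy 1 real return: 1.1054/1.029 − 1 = 7.425%.
Strategy 2 real return: 1.071/1.036 − 1 = 3.378%.
Difference: 7.425 − 3.378 = 4.047 pp.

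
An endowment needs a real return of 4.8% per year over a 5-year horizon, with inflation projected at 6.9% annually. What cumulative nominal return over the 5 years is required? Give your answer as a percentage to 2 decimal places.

76.48%

Required annual nominal rate: (1+4.8%)(1+6.9%) − 1 = 12.0312%.
Cumulative over 5 years: (1 + 0.120312)^5 − 1 ≈ 0.76480.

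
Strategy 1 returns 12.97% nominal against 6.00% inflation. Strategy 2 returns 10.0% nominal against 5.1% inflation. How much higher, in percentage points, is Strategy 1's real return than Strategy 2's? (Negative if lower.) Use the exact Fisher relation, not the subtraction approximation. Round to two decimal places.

Strategy 1 real return: 1.1297/1.0600 − 1 = 6.575%.
Strategy 2 real return: 1.100/1.051 − 1 = 4.662%.
Difference: 6.575 − 4.662 = 1.913 pp.

1.91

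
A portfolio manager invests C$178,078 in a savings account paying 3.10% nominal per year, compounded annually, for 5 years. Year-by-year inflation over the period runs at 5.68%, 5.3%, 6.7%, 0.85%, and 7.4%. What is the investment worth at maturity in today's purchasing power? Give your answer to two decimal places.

C$161,301.28

Nominal value at maturity: C$178,078 × (1 + 3.10%)^5 ≈ C$207,445.30.
Price-level factor over 5 years: 1.0568 × 1.053 × 1.067 × 1.0085 × 1.074 ≈ 1.2860734692.
Dividing the nominal maturity value by the price-level factor gives the value in today's money.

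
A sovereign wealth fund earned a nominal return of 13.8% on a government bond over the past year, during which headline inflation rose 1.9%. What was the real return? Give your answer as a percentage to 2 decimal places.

11.68%

Real return via the Fisher equation: (1 + 13.8%)/(1 + 1.9%) − 1 = 1.138/1.019 − 1 ≈ 0.11678.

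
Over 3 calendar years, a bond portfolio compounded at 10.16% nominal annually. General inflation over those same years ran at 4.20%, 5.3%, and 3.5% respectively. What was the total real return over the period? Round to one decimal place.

Cumulative inflation factor: 1.0420 × 1.053 × 1.035 ≈ 1.13563.
Nominal growth factor: 1.33682. Real growth factor = 1.33682 / 1.13563 ≈ 1.17716.
Total real return ≈ 17.7160%.

17.7%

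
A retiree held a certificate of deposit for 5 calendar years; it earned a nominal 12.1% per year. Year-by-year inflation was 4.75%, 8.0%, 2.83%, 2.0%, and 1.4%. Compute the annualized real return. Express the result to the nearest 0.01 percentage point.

8.03%

Cumulative inflation factor: 1.0475 × 1.080 × 1.0283 × 1.020 × 1.014 ≈ 1.20319.
Nominal growth factor: 1.77022. Real growth factor = 1.77022 / 1.20319 ≈ 1.47127.
Annualized: 1.47127^(1/5) − 1 ≈ 0.08029.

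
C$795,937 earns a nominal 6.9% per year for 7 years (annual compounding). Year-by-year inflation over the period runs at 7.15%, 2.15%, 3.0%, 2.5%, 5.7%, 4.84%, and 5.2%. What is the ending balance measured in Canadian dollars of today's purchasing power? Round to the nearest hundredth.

Nominal value at maturity: C$795,937 × (1 + 6.9%)^7 ≈ C$1,269,762.89.
Price-level factor over 7 years: 1.0715 × 1.0215 × 1.030 × 1.025 × 1.057 × 1.0484 × 1.052 ≈ 1.3471295907.
Dividing the nominal maturity value by the price-level factor gives the value in today's money.

C$942,569.22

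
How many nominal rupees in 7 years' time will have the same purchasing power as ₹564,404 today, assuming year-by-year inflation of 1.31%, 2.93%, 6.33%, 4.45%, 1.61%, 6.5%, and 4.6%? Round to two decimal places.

Cumulative price-level factor: 1.0131 × 1.0293 × 1.0633 × 1.0445 × 1.0161 × 1.065 × 1.046 ≈ 1.3109203039.
Multiplying ₹564,404 by the price-level factor gives the future nominal sum.

₹739,888.66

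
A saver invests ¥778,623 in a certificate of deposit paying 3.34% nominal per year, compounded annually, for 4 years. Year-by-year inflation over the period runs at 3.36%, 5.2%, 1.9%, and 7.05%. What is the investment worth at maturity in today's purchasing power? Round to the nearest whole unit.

¥748,638

Nominal value at maturity: ¥778,623 × (1 + 3.34%)^4 ≈ ¥887,976.
Price-level factor over 4 years: 1.0336 × 1.052 × 1.019 × 1.0705 ≈ 1.1861212760.
The maturity value deflated by that factor is the answer in today's purchasing power.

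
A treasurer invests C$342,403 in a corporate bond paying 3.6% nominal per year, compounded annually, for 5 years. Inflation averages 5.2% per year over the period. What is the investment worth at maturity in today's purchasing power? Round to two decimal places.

Nominal value at maturity: C$342,403 × (1 + 3.6%)^5 ≈ C$408,635.73.
Price-level factor over 5 years: (1 + 5.2%)^5 ≈ 1.2884830183.
The maturity value deflated by that factor is the answer in today's purchasing power.

C$317,144.83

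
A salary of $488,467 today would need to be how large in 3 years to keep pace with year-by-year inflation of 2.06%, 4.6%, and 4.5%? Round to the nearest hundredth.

Cumulative price-level factor: 1.0206 × 1.046 × 1.045 = 1.115587242.
The nominal amount required is $488,467 scaled up by that factor.

$544,927.55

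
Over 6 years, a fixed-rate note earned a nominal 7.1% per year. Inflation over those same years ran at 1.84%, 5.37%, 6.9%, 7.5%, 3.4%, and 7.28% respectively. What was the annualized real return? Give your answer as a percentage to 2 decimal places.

Cumulative inflation factor: 1.0184 × 1.0537 × 1.069 × 1.075 × 1.034 × 1.0728 ≈ 1.36792.
Nominal growth factor: 1.50917. Real growth factor = 1.50917 / 1.36792 ≈ 1.10326.
Annualized: 1.10326^(1/6) − 1 ≈ 0.01651.

1.65%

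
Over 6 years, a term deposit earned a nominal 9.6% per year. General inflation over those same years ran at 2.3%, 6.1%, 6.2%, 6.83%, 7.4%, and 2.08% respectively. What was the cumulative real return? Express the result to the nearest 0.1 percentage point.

28.4%

Cumulative inflation factor: 1.023 × 1.061 × 1.062 × 1.0683 × 1.074 × 1.0208 ≈ 1.35006.
Nominal growth factor: 1.73326. Real growth factor = 1.73326 / 1.35006 ≈ 1.28384.
Total real return ≈ 28.3836%.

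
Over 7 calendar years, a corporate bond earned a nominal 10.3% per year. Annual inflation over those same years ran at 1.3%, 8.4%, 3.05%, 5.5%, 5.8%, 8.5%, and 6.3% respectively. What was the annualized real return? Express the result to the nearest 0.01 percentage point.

4.53%

Cumulative inflation factor: 1.013 × 1.084 × 1.0305 × 1.055 × 1.058 × 1.085 × 1.063 ≈ 1.45676.
Nominal growth factor: 1.98623. Real growth factor = 1.98623 / 1.45676 ≈ 1.36345.
Annualized: 1.36345^(1/7) − 1 ≈ 0.04528.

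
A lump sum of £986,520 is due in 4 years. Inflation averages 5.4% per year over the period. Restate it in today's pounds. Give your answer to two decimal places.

£799,361.91

Price-level factor over 4 years: (1 + 5.4%)^4 ≈ 1.2341343591.
Purchasing power today: £986,520 divided by that factor.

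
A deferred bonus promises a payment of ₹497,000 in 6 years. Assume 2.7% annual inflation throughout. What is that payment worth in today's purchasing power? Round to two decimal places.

Price-level factor over 6 years: (1 + 2.7%)^6 ≈ 1.1733367181.
Purchasing power today: ₹497,000 divided by that factor.

₹423,578.32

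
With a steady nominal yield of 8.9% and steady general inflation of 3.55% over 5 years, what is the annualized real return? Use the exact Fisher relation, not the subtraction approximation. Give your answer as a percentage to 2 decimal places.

5.17%

With constant rates the annual real return is the same each year: (1+8.9%)/(1+3.55%) − 1 = 0.05167.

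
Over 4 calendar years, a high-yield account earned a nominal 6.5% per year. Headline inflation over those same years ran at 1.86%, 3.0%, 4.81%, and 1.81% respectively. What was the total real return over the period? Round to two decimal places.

Cumulative inflation factor: 1.0186 × 1.030 × 1.0481 × 1.0181 ≈ 1.11953.
Nominal growth factor: 1.28647. Real growth factor = 1.28647 / 1.11953 ≈ 1.14912.
Total real return ≈ 14.9117%.

14.91%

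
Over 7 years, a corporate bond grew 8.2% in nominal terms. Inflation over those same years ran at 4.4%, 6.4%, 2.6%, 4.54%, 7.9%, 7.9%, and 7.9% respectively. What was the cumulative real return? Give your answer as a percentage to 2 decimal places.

Cumulative inflation factor: 1.044 × 1.064 × 1.026 × 1.0454 × 1.079 × 1.079 × 1.079 ≈ 1.49671.
Nominal growth factor: 1.08200. Real growth factor = 1.08200 / 1.49671 ≈ 0.72292.
Total real return ≈ -27.7079%.

-27.71%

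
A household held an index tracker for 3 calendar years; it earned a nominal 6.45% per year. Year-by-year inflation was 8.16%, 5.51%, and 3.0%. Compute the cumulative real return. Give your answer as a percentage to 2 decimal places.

2.62%

Cumulative inflation factor: 1.0816 × 1.0551 × 1.030 ≈ 1.17543.
Nominal growth factor: 1.20625. Real growth factor = 1.20625 / 1.17543 ≈ 1.02622.
Total real return ≈ 2.6218%.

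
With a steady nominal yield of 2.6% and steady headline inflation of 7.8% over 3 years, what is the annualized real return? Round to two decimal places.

-4.82%

With constant rates the annual real return is the same each year: (1+2.6%)/(1+7.8%) − 1 = -0.04824.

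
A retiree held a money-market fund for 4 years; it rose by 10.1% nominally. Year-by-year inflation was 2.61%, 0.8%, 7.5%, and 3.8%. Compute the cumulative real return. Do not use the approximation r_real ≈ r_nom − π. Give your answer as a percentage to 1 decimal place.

-4.6%

Cumulative inflation factor: 1.0261 × 1.008 × 1.075 × 1.038 ≈ 1.15413.
Nominal growth factor: 1.10100. Real growth factor = 1.10100 / 1.15413 ≈ 0.95396.
Total real return ≈ -4.6038%.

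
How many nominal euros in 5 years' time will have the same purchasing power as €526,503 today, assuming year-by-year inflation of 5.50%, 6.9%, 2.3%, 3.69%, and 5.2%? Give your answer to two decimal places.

€662,611.95

Cumulative price-level factor: 1.0550 × 1.069 × 1.023 × 1.0369 × 1.052 ≈ 1.2585150483.
The nominal amount required is €526,503 scaled up by that factor.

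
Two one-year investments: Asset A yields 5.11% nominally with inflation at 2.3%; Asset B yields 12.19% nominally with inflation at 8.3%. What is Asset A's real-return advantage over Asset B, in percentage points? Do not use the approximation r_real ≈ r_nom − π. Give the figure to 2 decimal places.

Asset A real return: 1.0511/1.023 − 1 = 2.747%.
Asset B real return: 1.1219/1.083 − 1 = 3.592%.
Difference: 2.747 − 3.592 = -0.845 pp.

-0.85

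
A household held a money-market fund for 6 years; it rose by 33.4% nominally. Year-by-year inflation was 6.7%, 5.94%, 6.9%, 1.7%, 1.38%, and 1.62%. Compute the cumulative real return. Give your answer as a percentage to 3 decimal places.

Cumulative inflation factor: 1.067 × 1.0594 × 1.069 × 1.017 × 1.0138 × 1.0162 ≈ 1.26606.
Nominal growth factor: 1.33400. Real growth factor = 1.33400 / 1.26606 ≈ 1.05366.
Total real return ≈ 5.3662%.

5.366%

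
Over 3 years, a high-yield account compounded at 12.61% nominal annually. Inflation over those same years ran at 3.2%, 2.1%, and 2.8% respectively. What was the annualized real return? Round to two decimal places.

9.65%

Cumulative inflation factor: 1.032 × 1.021 × 1.028 ≈ 1.08317.
Nominal growth factor: 1.42801. Real growth factor = 1.42801 / 1.08317 ≈ 1.31835.
Annualized: 1.31835^(1/3) − 1 ≈ 0.09651.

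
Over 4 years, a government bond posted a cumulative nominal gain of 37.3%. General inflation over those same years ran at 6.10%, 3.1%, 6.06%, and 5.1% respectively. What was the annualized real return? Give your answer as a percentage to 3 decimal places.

Cumulative inflation factor: 1.0610 × 1.031 × 1.0606 × 1.051 ≈ 1.21935.
Nominal growth factor: 1.37300. Real growth factor = 1.37300 / 1.21935 ≈ 1.12601.
Annualized: 1.12601^(1/4) − 1 ≈ 0.03011.

3.011%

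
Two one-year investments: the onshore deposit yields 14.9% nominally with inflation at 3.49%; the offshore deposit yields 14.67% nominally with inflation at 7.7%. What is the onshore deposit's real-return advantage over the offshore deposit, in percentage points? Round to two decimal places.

The onshore deposit real return: 1.149/1.0349 − 1 = 11.025%.
The offshore deposit real return: 1.1467/1.077 − 1 = 6.472%.
Difference: 11.025 − 6.472 = 4.553 pp.

4.55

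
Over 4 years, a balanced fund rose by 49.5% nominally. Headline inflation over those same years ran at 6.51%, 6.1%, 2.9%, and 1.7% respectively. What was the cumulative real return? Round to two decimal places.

26.42%

Cumulative inflation factor: 1.0651 × 1.061 × 1.029 × 1.017 ≈ 1.18261.
Nominal growth factor: 1.49500. Real growth factor = 1.49500 / 1.18261 ≈ 1.26415.
Total real return ≈ 26.4151%.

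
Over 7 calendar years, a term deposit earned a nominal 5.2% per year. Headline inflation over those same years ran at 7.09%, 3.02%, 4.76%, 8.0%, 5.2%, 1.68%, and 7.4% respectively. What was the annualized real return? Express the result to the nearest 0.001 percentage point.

Cumulative inflation factor: 1.0709 × 1.0302 × 1.0476 × 1.080 × 1.052 × 1.0168 × 1.074 ≈ 1.43399.
Nominal growth factor: 1.42597. Real growth factor = 1.42597 / 1.43399 ≈ 0.99441.
Annualized: 0.99441^(1/7) − 1 ≈ -0.00080.

-0.080%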